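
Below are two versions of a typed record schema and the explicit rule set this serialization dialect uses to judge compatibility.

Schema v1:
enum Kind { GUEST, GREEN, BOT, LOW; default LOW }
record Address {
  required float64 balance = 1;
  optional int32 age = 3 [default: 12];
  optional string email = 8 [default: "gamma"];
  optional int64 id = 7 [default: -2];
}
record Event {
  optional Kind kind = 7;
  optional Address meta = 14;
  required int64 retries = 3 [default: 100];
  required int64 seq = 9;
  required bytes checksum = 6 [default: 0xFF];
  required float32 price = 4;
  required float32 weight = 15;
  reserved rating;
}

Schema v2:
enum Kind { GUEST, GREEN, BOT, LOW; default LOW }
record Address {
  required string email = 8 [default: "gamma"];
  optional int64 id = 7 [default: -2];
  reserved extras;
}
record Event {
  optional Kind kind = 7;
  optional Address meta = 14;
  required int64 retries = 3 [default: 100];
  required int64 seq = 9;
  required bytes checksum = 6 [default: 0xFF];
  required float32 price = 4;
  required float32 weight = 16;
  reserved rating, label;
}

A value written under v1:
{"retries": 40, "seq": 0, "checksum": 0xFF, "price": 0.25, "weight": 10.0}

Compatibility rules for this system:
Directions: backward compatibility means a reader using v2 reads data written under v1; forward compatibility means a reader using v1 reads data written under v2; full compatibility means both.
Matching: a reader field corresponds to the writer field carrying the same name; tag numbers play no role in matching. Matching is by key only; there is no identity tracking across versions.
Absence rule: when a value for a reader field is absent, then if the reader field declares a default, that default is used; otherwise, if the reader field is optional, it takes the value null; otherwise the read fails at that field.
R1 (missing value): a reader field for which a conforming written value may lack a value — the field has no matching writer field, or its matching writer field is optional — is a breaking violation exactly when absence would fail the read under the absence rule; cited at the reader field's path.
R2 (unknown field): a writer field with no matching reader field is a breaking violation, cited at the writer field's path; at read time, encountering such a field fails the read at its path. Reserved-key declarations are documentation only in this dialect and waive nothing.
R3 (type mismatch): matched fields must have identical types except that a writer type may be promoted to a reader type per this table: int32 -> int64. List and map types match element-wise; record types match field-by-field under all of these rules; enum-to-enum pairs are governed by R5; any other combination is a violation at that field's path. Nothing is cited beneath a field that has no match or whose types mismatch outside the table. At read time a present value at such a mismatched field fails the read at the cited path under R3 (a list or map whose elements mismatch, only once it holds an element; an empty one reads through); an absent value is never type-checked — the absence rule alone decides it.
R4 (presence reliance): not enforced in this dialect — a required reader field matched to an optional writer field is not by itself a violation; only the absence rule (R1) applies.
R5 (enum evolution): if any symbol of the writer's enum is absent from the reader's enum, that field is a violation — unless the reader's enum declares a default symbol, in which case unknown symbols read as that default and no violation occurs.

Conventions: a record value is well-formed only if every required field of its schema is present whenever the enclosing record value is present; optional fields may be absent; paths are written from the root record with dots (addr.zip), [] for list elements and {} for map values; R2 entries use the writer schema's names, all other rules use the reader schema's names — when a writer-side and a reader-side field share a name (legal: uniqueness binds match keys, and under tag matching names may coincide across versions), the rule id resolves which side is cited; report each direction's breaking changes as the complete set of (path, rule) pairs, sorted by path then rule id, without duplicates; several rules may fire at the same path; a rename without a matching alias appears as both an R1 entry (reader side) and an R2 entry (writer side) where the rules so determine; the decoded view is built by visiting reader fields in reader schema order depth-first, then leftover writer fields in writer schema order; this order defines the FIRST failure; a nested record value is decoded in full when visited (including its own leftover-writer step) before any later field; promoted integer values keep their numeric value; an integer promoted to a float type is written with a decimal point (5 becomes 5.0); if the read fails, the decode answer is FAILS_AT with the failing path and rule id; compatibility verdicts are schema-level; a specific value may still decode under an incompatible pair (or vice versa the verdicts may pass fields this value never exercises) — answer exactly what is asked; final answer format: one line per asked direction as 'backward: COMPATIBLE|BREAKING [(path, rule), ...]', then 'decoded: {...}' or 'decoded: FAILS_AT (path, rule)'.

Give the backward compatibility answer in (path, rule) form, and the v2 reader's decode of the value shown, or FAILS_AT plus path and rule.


arrows below run writer -> reader for Event
backward analysis of Event with v2 as reader and v1 as writer:
  writer optional, Kind -> Kind: reader kind maps from writer kind
  writer optional, Address -> Address: reader meta maps from writer meta
  writer required, int64 -> int64: reader retries maps from writer retries
  writer required, int64 -> int64: reader seq maps from writer seq
  writer required, bytes -> bytes: reader checksum maps from writer checksum
  writer required, float32 -> float32: reader price maps from writer price
  writer required, float32 -> float32: reader weight maps from writer weight
  writer optional, string -> string: reader meta.email maps from writer meta.email
  writer optional, int64 -> int64: reader meta.id maps from writer meta.id
  writer field meta.balance has no reader counterpart
  writer field meta.age has no reader counterpart
  breaking: (meta.age, R2)
  breaking: (meta.balance, R2)
  backward on Event therefore BREAKING (2)
decode (reader v2):
  kind := null (absent, optional -> null)
  meta := null (absent, optional -> null)
  retries := 40
  seq := 0
  checksum := 0xFF
  price := 0.25
  weight := 10.0
  => decoded: {"kind": null, "meta": null, "retries": 40, "seq": 0, "checksum": 0xFF, "price": 0.25, "weight": 10.0}
the rest of the Event diff is inert for this question:
  field weight in record Event: tag 15 changed to 16 -> triggers nothing under Event's printed rules — same verdict
  field email in record Address: optional changed to required -> triggers nothing under Event's printed rules — same verdict

backward: BREAKING [(meta.age, R2), (meta.balance, R2)]; decoded: {"kind": null, "meta": null, "retries": 40, "seq": 0, "checksum": 0xFF, "price": 0.25, "weight": 10.0}


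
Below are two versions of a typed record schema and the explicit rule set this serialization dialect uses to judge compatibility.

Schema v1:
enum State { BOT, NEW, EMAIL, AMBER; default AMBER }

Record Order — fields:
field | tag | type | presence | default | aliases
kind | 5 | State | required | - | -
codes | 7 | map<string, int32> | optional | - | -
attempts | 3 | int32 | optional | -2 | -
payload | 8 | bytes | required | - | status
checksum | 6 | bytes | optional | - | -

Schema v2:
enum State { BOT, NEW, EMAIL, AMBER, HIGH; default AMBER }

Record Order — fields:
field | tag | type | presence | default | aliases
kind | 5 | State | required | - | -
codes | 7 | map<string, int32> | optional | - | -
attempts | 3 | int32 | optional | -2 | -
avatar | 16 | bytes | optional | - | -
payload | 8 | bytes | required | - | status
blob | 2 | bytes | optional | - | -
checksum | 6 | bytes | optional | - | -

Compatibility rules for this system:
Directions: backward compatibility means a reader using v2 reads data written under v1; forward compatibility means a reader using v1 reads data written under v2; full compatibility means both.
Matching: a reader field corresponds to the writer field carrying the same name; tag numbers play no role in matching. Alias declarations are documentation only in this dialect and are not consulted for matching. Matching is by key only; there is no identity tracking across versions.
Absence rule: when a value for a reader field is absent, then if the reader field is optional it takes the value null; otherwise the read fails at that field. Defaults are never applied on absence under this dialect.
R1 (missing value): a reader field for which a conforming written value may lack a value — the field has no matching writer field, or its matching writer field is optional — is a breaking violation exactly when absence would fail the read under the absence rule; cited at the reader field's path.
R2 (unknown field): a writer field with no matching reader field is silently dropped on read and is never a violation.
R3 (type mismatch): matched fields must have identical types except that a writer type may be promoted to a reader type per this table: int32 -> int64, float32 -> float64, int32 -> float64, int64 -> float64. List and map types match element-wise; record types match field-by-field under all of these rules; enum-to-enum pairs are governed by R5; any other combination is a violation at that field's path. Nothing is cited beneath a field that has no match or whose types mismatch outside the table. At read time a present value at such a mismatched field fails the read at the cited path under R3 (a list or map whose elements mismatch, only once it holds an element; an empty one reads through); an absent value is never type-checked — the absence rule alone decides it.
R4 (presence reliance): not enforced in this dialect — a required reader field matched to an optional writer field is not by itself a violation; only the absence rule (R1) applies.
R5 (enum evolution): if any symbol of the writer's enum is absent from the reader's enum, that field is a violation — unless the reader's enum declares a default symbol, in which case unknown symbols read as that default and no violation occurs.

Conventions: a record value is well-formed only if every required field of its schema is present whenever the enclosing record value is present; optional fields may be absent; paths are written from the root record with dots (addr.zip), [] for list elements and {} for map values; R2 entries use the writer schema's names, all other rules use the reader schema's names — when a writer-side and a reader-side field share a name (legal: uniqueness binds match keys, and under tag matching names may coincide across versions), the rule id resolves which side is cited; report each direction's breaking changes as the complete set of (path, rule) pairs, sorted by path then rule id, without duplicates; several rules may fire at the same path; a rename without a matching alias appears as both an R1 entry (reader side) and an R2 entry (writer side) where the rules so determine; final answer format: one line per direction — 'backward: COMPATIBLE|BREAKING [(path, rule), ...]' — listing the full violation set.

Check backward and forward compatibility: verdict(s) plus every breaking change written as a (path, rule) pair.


backward: COMPATIBLE []; forward: COMPATIBLE []

the writer's type comes first in each Order pair
backward on Order — v2 reading data written by v1:
  writer required, State -> State: reader kind maps from writer kind
  writer optional, map<string, int32> -> map<string, int32>: reader codes maps from writer codes
  writer optional, int32 -> int32: reader attempts maps from writer attempts
  avatar: no writer match
  writer required, bytes -> bytes: reader payload maps from writer payload
  blob: no writer match
  writer optional, bytes -> bytes: reader checksum maps from writer checksum
  => no violations; backward on Order: COMPATIBLE
forward on Order — v1 reading data written by v2:
  writer required, State -> State: reader kind maps from writer kind
  writer optional, map<string, int32> -> map<string, int32>: reader codes maps from writer codes
  writer optional, int32 -> int32: reader attempts maps from writer attempts
  writer required, bytes -> bytes: reader payload maps from writer payload
  writer optional, bytes -> bytes: reader checksum maps from writer checksum
  writer avatar: unknown to reader
  writer blob: unknown to reader
  => no violations; forward on Order: COMPATIBLE


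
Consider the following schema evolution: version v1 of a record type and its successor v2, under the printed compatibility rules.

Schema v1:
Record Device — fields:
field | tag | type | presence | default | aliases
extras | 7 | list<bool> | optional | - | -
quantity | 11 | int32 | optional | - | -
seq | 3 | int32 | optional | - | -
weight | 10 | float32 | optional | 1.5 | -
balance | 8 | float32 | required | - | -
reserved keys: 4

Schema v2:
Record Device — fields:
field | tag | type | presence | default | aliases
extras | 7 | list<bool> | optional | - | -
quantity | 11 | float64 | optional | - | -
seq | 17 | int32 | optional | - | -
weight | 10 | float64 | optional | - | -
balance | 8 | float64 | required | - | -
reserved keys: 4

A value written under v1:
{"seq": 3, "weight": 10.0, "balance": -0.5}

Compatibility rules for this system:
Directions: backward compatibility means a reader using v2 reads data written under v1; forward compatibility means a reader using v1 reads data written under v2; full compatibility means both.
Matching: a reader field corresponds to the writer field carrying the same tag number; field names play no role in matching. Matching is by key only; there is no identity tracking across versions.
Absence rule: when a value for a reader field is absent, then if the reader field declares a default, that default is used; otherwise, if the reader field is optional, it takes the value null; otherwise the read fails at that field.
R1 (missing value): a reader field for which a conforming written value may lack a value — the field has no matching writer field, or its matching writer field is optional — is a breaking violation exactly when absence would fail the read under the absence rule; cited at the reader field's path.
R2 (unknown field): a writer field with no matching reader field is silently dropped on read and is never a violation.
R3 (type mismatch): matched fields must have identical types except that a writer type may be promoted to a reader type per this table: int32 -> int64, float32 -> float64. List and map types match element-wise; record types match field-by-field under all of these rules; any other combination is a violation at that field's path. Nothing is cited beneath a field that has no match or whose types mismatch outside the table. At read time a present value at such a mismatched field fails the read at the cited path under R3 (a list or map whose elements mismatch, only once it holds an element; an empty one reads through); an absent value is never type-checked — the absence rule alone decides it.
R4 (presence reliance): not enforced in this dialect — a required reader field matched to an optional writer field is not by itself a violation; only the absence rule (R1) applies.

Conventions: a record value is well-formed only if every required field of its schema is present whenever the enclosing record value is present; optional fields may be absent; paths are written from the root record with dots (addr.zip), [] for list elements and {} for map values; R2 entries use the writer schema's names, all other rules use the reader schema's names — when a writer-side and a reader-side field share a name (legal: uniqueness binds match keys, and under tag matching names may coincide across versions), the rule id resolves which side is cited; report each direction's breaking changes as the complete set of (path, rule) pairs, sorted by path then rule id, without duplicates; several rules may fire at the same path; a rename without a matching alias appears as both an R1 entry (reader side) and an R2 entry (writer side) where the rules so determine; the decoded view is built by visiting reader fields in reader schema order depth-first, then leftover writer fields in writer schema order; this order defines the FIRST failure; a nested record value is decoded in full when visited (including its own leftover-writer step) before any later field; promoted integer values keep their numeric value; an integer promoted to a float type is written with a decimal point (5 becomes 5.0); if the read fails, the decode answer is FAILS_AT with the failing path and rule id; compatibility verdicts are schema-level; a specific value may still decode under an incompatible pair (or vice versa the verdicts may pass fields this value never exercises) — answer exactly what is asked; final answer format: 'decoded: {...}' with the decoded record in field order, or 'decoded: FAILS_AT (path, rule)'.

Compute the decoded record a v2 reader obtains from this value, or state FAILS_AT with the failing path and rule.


decoded: {"extras": null, "quantity": null, "seq": null, "weight": 10.0, "balance": -0.5}

arrows below run writer -> reader for Device
decode walk for Device under reader schema v2:
  extras := null (not supplied -> null)
  quantity := null (not supplied -> null)
  seq := null (not supplied -> null)
  weight := 10.0 (float32 -> float64)
  balance := -0.5 (float32 -> float64)
  writer seq: unmatched, discarded
  => decoded: {"extras": null, "quantity": null, "seq": null, "weight": 10.0, "balance": -0.5}
checking off the Device differences that do not matter here:
  field weight in record Device: type float32 changed to float64 (its default is dropped) -> matters for Device compatibility verdicts, not for this value's decode
  field balance in record Device: type float32 changed to float64 -> matters for Device compatibility verdicts, not for this value's decode
  field quantity in record Device: type int32 changed to float64 -> matters for Device compatibility verdicts, not for this value's decode


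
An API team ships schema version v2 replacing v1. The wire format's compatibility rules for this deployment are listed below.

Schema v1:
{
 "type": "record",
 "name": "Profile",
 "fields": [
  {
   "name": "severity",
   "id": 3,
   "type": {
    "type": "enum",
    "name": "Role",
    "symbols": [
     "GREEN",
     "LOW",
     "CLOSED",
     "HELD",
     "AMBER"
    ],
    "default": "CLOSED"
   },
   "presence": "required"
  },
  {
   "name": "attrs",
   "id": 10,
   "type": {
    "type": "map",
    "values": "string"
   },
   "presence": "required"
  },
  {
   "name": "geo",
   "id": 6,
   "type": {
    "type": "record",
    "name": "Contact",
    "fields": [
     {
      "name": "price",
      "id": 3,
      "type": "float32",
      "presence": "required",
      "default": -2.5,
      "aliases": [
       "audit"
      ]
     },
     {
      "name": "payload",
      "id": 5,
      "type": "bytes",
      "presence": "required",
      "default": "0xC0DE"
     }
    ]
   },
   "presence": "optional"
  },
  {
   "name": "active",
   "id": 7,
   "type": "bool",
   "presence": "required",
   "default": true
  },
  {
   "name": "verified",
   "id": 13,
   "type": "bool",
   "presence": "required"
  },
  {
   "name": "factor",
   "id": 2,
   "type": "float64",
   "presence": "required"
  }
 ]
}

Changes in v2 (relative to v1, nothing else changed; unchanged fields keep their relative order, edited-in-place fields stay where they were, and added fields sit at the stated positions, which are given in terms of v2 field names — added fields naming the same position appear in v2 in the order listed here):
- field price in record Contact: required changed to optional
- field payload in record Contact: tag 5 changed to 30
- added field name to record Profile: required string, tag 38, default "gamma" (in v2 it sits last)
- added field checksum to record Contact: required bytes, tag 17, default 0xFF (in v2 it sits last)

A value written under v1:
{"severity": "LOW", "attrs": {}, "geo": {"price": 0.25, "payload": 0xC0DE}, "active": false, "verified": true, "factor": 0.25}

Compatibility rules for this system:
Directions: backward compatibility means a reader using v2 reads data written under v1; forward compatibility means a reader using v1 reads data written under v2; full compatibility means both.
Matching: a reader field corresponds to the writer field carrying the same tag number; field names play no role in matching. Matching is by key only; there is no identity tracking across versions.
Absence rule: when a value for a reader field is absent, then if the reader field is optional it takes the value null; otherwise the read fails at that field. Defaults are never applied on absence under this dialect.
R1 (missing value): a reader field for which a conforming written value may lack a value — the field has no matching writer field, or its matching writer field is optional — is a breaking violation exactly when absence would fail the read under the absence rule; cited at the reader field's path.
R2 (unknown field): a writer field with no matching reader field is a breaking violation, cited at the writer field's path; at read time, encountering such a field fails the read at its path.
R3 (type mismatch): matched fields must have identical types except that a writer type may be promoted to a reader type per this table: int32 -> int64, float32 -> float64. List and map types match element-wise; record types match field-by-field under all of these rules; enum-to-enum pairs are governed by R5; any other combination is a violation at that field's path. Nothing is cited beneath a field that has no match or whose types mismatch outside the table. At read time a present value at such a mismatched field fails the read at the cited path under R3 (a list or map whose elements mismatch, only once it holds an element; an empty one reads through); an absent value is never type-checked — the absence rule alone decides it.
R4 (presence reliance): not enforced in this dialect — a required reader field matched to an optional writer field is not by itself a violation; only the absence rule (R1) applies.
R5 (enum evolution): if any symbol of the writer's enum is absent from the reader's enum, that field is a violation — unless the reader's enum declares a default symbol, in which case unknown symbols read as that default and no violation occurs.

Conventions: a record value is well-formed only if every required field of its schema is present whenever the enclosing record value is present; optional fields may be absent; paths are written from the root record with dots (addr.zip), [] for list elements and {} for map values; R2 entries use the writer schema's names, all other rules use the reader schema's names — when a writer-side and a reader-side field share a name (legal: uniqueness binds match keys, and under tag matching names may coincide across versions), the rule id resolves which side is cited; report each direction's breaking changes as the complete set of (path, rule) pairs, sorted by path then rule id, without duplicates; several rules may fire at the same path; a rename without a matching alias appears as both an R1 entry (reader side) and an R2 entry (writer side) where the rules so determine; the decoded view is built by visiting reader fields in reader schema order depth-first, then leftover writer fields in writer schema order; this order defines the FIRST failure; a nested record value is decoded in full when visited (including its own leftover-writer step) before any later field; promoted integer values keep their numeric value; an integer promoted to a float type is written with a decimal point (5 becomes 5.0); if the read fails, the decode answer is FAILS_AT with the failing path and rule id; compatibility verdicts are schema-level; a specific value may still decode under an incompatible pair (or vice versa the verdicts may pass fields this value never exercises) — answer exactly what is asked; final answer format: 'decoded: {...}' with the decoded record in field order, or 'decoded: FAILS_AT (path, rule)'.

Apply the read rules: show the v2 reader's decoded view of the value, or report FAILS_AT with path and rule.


the writer's type comes first in each Profile pair
migrating the Profile value to v2:
  severity := "LOW"
  attrs := {}
  geo.price := 0.25
  read fails at geo.payload under R1 (no fill)
  => FAILS_AT (geo.payload, R1)
ruling out the remaining Profile differences:
  field price in record Contact: required changed to optional -> matters for Profile compatibility verdicts, not for this value's decode
  added field checksum to record Contact: required bytes, tag 17, default 0xFF (in v2 it sits last) -> matters for Profile compatibility verdicts, not for this value's decode
  added field name to record Profile: required string, tag 38, default "gamma" (in v2 it sits last) -> matters for Profile compatibility verdicts, not for this value's decode

decoded: FAILS_AT (geo.payload, R1)


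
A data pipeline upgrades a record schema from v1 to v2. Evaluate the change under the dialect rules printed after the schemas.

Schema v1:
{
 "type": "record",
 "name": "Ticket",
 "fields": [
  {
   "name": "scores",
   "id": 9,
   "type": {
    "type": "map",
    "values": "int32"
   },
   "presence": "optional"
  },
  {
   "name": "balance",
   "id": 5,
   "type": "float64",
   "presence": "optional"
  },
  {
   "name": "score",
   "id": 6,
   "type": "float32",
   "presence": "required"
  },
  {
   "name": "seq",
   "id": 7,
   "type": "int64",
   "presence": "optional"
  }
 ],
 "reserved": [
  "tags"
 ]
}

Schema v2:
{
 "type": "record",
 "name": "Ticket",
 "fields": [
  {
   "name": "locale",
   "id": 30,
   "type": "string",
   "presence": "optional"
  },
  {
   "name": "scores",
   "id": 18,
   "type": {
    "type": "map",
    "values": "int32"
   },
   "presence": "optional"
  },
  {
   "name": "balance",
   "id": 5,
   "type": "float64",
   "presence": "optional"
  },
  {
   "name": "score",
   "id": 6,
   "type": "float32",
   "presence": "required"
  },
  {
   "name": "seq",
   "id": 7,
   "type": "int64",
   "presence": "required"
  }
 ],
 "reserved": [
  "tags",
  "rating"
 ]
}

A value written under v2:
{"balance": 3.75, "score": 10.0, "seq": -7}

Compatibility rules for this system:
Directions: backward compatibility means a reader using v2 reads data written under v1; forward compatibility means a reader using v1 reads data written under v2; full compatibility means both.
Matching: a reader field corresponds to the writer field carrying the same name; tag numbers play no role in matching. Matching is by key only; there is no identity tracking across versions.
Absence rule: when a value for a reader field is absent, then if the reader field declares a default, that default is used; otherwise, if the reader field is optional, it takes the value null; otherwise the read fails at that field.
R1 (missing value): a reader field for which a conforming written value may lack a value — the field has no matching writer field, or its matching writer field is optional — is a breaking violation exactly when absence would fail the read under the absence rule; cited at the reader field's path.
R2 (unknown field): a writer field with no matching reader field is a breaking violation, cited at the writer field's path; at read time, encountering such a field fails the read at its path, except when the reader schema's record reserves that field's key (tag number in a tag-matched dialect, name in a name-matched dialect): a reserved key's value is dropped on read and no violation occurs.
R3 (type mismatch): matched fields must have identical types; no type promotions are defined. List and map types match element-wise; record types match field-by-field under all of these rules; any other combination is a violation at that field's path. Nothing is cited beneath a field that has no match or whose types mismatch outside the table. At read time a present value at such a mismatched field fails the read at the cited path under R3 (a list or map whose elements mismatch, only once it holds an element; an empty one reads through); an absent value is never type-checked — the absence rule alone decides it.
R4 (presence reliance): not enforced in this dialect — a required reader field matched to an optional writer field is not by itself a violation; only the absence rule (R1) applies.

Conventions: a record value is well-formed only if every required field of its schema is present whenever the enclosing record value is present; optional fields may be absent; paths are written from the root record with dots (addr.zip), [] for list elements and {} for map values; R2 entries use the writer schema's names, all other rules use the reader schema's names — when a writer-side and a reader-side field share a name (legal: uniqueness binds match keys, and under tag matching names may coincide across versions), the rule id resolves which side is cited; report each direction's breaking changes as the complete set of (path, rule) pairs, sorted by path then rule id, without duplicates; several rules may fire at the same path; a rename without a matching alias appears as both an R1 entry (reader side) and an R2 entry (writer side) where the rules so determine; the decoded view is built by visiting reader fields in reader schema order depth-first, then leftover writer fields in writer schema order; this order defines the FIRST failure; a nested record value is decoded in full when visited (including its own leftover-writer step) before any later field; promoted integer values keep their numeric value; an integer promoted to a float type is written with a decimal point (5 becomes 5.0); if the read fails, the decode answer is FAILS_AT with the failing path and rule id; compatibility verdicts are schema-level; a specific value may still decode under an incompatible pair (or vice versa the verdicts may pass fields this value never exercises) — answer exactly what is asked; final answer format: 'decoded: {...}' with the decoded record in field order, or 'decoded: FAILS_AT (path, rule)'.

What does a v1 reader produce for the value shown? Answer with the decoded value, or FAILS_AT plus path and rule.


in Ticket below, arrows point writer -> reader
migrating the Ticket value to v1:
  scores := null (not supplied -> null)
  balance := 3.75
  score := 10.0
  seq := -7
  => decoded: {"scores": null, "balance": 3.75, "score": 10.0, "seq": -7}
remaining Ticket differences; none change what is asked:
  added field locale to record Ticket: optional string, tag 30 (in v2 it sits immediately before scores) -> schema-level compatibility only; this Ticket value's decode is unchanged
  field scores in record Ticket: tag 9 changed to 18 -> no rule fires on it and the decoded Ticket view is identical with or without it
  field seq in record Ticket: optional changed to required -> schema-level compatibility only; this Ticket value's decode is unchanged

decoded: {"scores": null, "balance": 3.75, "score": 10.0, "seq": -7}


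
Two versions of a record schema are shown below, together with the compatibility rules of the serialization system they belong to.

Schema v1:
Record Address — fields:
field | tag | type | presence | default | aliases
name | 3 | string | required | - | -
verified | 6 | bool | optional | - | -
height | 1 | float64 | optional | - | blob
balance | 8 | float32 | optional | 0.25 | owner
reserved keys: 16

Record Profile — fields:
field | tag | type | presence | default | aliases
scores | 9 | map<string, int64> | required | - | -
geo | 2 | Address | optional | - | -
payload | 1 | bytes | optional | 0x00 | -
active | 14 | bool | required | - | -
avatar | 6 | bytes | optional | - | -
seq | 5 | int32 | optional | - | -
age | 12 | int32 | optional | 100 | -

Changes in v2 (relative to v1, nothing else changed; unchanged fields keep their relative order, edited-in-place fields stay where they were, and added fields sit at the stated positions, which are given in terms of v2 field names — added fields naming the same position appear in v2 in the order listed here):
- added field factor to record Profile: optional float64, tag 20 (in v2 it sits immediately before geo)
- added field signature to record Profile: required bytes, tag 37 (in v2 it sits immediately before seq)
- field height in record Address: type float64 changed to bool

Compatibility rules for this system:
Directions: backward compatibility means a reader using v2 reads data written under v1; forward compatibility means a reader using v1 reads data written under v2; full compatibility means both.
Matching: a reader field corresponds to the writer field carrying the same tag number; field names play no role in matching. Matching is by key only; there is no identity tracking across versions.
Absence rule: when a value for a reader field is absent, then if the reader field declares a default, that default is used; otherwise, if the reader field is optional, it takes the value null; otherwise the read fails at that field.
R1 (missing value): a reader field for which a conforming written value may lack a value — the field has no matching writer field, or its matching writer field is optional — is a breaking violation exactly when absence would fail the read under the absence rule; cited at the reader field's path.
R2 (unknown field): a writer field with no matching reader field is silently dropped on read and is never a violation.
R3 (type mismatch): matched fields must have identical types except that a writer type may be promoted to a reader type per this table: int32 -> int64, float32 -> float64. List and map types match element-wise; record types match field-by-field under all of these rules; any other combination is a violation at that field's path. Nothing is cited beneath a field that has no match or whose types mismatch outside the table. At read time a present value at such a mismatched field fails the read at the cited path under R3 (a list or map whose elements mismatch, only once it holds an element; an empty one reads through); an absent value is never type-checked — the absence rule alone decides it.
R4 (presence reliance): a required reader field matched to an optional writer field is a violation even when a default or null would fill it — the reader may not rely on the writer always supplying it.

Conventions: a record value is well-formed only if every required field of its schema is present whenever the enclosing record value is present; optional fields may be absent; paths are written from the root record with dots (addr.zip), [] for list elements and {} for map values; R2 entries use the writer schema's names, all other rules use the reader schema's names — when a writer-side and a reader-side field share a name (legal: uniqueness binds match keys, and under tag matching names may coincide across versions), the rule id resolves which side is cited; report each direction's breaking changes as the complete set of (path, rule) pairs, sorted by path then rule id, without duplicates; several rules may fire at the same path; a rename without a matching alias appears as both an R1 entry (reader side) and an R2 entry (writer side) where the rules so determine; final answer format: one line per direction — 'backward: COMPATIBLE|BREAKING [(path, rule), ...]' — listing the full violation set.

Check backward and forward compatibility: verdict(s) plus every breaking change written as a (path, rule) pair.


backward: BREAKING [(geo.height, R3), (signature, R1)]; forward: BREAKING [(geo.height, R3)]

each type pair in Profile: writer, then reader
backward for Profile (reader v2, writer v1):
  map<string, int64> -> map<string, int64>, writer required: scores aligns to scores
  factor: no writer match
  Address -> Address, writer optional: geo aligns to geo
  bytes -> bytes, writer optional: payload aligns to payload
  bool -> bool, writer required: active aligns to active
  bytes -> bytes, writer optional: avatar aligns to avatar
  signature: no writer match
  int32 -> int32, writer optional: seq aligns to seq
  int32 -> int32, writer optional: age aligns to age
  string -> string, writer required: geo.name aligns to geo.name
  bool -> bool, writer optional: geo.verified aligns to geo.verified
  float64 -> bool, writer optional: geo.height aligns to geo.height
  float32 -> float32, writer optional: geo.balance aligns to geo.balance
  violation R3 at geo.height
  violation R1 at signature
  => backward: BREAKING (2)
forward for Profile (reader v1, writer v2):
  map<string, int64> -> map<string, int64>, writer required: scores aligns to scores
  Address -> Address, writer optional: geo aligns to geo
  bytes -> bytes, writer optional: payload aligns to payload
  bool -> bool, writer required: active aligns to active
  bytes -> bytes, writer optional: avatar aligns to avatar
  int32 -> int32, writer optional: seq aligns to seq
  int32 -> int32, writer optional: age aligns to age
  writer factor: unknown to reader
  writer signature: unknown to reader
  string -> string, writer required: geo.name aligns to geo.name
  bool -> bool, writer optional: geo.verified aligns to geo.verified
  bool -> float64, writer optional: geo.height aligns to geo.height
  float32 -> float32, writer optional: geo.balance aligns to geo.balance
  violation R3 at geo.height
  => forward: BREAKING (1)


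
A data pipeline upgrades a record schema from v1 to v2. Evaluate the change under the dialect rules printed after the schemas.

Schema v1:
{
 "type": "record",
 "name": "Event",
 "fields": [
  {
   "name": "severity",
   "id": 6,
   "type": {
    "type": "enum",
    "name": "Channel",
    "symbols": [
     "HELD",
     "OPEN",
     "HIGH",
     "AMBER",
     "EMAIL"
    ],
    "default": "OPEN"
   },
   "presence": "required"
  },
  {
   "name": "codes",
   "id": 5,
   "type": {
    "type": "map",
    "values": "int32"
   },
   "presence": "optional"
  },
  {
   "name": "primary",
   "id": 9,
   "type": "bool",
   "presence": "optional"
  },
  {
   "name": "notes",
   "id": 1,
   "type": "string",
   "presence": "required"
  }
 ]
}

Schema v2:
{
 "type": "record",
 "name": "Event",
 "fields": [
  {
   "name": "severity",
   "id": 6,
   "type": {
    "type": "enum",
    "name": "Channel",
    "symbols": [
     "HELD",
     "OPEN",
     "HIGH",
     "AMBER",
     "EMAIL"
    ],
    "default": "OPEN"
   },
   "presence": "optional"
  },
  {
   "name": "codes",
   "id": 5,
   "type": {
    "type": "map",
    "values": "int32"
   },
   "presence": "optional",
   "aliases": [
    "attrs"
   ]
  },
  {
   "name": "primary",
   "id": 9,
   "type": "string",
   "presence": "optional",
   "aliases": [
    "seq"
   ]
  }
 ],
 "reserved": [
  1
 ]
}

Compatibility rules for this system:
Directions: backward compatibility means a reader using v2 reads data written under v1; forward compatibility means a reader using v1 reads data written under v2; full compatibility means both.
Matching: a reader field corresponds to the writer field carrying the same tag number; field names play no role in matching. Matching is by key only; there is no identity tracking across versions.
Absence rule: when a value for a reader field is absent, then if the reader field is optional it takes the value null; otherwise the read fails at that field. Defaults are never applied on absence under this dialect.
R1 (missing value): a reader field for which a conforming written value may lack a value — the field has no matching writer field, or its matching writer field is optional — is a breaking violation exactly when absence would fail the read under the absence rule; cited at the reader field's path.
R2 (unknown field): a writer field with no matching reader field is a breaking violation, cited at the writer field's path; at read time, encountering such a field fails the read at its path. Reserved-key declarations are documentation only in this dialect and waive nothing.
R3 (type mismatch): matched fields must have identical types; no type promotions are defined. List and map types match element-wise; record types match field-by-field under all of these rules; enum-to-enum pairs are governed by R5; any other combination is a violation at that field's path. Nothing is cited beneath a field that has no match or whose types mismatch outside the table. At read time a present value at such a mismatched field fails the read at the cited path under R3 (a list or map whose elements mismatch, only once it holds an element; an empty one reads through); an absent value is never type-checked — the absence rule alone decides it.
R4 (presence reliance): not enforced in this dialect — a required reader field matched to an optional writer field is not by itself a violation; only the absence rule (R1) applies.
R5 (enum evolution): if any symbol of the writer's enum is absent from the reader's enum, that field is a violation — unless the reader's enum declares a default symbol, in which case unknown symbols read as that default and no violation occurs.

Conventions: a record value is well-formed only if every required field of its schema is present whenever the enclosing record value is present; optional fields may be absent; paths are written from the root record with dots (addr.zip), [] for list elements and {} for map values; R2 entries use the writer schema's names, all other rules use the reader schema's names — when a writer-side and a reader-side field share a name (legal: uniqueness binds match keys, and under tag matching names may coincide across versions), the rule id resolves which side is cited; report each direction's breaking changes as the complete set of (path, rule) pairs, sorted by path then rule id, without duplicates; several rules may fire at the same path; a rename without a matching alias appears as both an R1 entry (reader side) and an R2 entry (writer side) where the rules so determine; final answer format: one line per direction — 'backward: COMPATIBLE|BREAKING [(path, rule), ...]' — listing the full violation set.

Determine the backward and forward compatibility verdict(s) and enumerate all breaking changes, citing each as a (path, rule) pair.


the writer's type comes first in each Event pair
backward on Event — v2 reading data written by v1:
  severity: paired with writer severity (Channel -> Channel; writer required)
  codes: paired with writer codes (map<string, int32> -> map<string, int32>; writer optional)
  primary: paired with writer primary (bool -> string; writer optional)
  writer field notes has no reader counterpart
  breaking: (notes, R2)
  breaking: (primary, R3)
  => 2 violation(s): backward is BREAKING for Event
forward on Event — v1 reading data written by v2:
  severity: paired with writer severity (Channel -> Channel; writer optional)
  codes: paired with writer codes (map<string, int32> -> map<string, int32>; writer optional)
  primary: paired with writer primary (string -> bool; writer optional)
  no writer field matches reader notes
  breaking: (notes, R1)
  breaking: (primary, R3)
  breaking: (severity, R1)
  => 3 violation(s): forward is BREAKING for Event

backward: BREAKING [(notes, R2), (primary, R3)]; forward: BREAKING [(notes, R1), (primary, R3), (severity, R1)]
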